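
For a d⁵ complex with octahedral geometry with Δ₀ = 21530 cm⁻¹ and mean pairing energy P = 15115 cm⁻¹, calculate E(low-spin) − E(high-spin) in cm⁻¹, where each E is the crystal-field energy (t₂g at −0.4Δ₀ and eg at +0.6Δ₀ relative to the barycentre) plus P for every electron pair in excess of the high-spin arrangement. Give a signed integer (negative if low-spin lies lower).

High-spin: t₂g³ eg², CFSE = 0.0Δ₀ = 0 cm⁻¹.
Low-spin t₂g⁵ eg⁰ gives -2.0Δ₀ = -43060 cm⁻¹, but forming 2 extra pairs costs 2P = 30230 cm⁻¹, so E(LS) = -43060 + 30230 = -12830 cm⁻¹.
E(LS) − E(HS) = -12830 − (0) = -12830 cm⁻¹.

-12830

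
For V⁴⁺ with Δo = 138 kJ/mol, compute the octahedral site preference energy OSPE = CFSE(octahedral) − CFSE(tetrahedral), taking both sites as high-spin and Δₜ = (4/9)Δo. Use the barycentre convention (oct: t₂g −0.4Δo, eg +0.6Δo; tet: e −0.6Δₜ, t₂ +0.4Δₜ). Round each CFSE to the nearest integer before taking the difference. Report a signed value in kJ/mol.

-18

Group 5 minus oxidation state +4 gives a d¹ configuration for V⁴⁺.
Octahedral high-spin t₂g¹ eg⁰: CFSE = -0.4 × 138 = -55 kJ/mol.
In a tetrahedral site the filling is e¹ t₂⁰: CFSE(tet) = -0.6Δₜ = -0.6 × (4/9)(138) = -37 kJ/mol.
OSPE = -55 − (-37) = -18 kJ/mol.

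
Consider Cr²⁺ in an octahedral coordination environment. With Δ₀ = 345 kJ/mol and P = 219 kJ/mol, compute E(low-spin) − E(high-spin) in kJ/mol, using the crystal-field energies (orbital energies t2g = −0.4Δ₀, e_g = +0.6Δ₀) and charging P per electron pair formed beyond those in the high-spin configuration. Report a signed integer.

Group 6 minus oxidation state +2 gives a d⁴ configuration for Cr²⁺.
In the high-spin limit (t2g^3 e_g^1) the orbital term is -0.6Δ₀ = -207 kJ/mol, with no excess pairing.
For low-spin the configuration is t2g^4 e_g^0: orbital energy -1.6 × 345 = -552 kJ/mol, and 1 additional pair relative to high-spin adds 219 kJ/mol, giving -333 kJ/mol.
E(LS) − E(HS) = -333 − (-207) = -126 kJ/mol.

-126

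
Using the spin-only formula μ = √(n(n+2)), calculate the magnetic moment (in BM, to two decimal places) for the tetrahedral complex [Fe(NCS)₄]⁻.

Each NCS⁻ contributes -1; 4 × (-1) = -4. With overall charge -1, Fe is in the +3 oxidation state.
Fe³⁺: group 8, so d-count = 8 − 3 = 5.
Tetrahedral splitting is small, so the complex is high-spin.
Configuration: e² t₂³ → 5 unpaired electrons.
μ(spin-only) = √[5(5+2)] = √35 ≈ 5.92 BM.

5.92 BM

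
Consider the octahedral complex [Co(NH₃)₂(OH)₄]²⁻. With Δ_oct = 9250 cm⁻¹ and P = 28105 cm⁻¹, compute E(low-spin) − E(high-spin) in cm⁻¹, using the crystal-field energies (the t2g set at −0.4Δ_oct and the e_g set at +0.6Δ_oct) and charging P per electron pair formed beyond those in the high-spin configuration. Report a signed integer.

18855

Ligand charges: 2×(+0) from NH₃ and 4×(-1) from OH⁻ sum to -4; with overall charge -2, Co is +2.
Co sits in group 9; removing 2 electrons leaves Co²⁺ with 9 − 2 = 7 d electrons.
High-spin d⁷ fills as t2g^5 e_g^2 with CFSE 5(−0.4) + 2(+0.6) = -0.8Δ_oct = -7400 cm⁻¹.
For low-spin the configuration is t2g^6 e_g^1: orbital energy -1.8 × 9250 = -16650 cm⁻¹, and 1 additional pair relative to high-spin adds 28105 cm⁻¹, giving 11455 cm⁻¹.
Thus E(LS) − E(HS) = 18855 cm⁻¹.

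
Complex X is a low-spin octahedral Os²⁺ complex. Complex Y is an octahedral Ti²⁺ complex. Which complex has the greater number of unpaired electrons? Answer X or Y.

X: Os sits in group 8; removing 2 electrons leaves Os²⁺ with 8 − 2 = 6 d electrons; t₂g⁶ eg⁰ → 0 unpaired.
Y: Ti sits in group 4; removing 2 electrons leaves Ti²⁺ with 4 − 2 = 2 d electrons; t2g^2 e_g^0 → 2 unpaired.
So Y has more unpaired electrons.

Y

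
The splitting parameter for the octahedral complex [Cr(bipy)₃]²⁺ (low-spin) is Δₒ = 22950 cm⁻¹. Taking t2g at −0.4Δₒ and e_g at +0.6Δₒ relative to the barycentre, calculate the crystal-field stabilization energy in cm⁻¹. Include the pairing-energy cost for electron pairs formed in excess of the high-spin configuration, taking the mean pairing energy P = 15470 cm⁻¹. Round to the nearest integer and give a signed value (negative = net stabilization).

bipy is neutral, so the +2 overall charge sits on Cr: oxidation state +2.
Cr²⁺: group 6, so d-count = 6 − 2 = 4.
Electron filling gives t2g^4 e_g^0.
The orbital stabilization is -1.6Δₒ = -1.6 × 22950 = -36720 cm⁻¹.
Pairing penalty: 1 pair vs 0 in the high-spin reference → 1 extra × P = 15470 cm⁻¹.
Overall CFSE = -36720 + 15470 = -21250 cm⁻¹.

-21250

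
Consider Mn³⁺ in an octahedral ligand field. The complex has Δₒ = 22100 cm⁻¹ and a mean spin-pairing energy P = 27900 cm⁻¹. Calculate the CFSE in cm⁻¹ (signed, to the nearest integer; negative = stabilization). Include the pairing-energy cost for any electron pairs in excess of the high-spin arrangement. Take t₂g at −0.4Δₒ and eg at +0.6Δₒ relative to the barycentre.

Mn is in group 7, so Mn³⁺ is d⁴ (7 − 3 = 4).
Since Δₒ = 22100 cm⁻¹ < P = 27900 cm⁻¹, the complex adopts the high-spin configuration.
That gives t₂g³ eg¹.
Orbital CFSE = -0.6Δₒ = -0.6 × 22100 = -13260 cm⁻¹.
High-spin has no excess pairs, so no pairing correction applies.

-13260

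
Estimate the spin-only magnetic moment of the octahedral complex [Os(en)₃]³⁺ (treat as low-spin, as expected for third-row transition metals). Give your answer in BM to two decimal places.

1.73 BM

en is neutral, so the +3 overall charge sits on Os: oxidation state +3.
Group 8 minus oxidation state +3 gives a d⁵ configuration for Os³⁺.
Configuration: t₂g⁵ eg⁰ → 1 unpaired electron.
μ(spin-only) = √[1(1+2)] = √3 ≈ 1.73 BM.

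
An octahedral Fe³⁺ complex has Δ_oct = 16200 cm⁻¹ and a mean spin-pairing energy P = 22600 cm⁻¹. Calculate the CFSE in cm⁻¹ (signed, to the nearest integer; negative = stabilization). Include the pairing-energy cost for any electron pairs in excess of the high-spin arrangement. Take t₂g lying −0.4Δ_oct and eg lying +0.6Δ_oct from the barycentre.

0

Group 8 minus oxidation state +3 gives a d⁵ configuration for Fe³⁺.
With Δ_oct < P the complex is high-spin.
Filling d⁵ accordingly: t₂g³ eg².
Orbital CFSE = 0.0Δ_oct = 0.0 × 16200 = 0 cm⁻¹.
High-spin has no excess pairs, so no pairing correction applies.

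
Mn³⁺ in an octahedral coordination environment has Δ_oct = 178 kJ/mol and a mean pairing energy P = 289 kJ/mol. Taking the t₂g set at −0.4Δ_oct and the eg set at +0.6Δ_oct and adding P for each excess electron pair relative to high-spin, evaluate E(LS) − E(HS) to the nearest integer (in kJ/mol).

111

Group 7 minus oxidation state +3 gives a d⁴ configuration for Mn³⁺.
High-spin: t₂g³ eg¹, CFSE = -0.6Δ_oct = -107 kJ/mol.
Low-spin t₂g⁴ eg⁰ gives -1.6Δ_oct = -285 kJ/mol, but forming 1 extra pair costs 1P = 289 kJ/mol, so E(LS) = -285 + 289 = 4 kJ/mol.
E(LS) − E(HS) = 4 − (-107) = 111 kJ/mol.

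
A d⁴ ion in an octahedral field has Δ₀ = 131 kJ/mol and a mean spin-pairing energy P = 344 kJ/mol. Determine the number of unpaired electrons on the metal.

Since Δ₀ = 131 kJ/mol < P = 344 kJ/mol, the complex adopts the high-spin configuration.
That gives t2g^3 e_g^1.
Unpaired electrons: 4.

4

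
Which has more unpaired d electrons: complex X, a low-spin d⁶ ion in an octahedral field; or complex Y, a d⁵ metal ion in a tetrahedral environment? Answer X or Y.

Y

X: t2g^6 e_g^0 → 0 unpaired.
Y: With tetrahedral geometry the complex is necessarily high-spin; e² t₂³ → 5 unpaired.
So Y has more unpaired electrons.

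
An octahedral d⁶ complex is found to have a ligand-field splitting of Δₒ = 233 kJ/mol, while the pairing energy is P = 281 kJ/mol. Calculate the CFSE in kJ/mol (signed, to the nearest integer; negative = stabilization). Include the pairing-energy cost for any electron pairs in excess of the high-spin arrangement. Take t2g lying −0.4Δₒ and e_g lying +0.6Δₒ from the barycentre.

-93

With Δₒ < P the complex is high-spin.
That gives t2g^4 e_g^2.
Orbital CFSE = -0.4Δₒ = -0.4 × 233 = -93 kJ/mol.
High-spin has no excess pairs, so no pairing correction applies.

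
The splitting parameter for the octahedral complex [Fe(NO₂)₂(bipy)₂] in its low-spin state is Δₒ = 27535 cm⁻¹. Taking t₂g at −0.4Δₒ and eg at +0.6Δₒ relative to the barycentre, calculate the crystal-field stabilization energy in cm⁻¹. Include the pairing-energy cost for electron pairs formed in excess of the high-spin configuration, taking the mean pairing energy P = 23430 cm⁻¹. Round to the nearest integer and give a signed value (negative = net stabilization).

Ligand charges: 2×(-1) from NO₂⁻ and 2×(+0) from bipy sum to -2; with overall charge +0, Fe is +2.
Group 8 minus oxidation state +2 gives a d⁶ configuration for Fe²⁺.
The d⁶ electrons fill as t₂g⁶ eg⁰.
CFSE(orbital) = 6×(-0.4Δₒ) + 0×(0.6Δₒ) = -2.4Δₒ; with Δₒ = 27535 cm⁻¹ that is -66084 cm⁻¹.
Pairing penalty: 3 pairs vs 1 in the high-spin reference → 2 extra × P = 46860 cm⁻¹.
Net CFSE = -66084 + 46860 = -19224 cm⁻¹.

-19224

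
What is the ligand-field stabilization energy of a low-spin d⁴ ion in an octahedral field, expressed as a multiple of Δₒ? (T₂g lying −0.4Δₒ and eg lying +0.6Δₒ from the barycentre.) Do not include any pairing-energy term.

Configuration: t₂g⁴ eg⁰.
CFSE = 4(-0.4Δₒ) + 0(0.6Δₒ) = -1.6Δₒ + 0.0Δₒ = -1.6Δₒ.

-1.6 Δₒ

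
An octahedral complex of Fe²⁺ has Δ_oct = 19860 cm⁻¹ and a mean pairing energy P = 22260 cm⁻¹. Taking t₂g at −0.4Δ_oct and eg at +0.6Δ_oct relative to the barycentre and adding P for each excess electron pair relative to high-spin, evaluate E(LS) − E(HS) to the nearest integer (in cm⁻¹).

4800

Fe sits in group 8; removing 2 electrons leaves Fe²⁺ with 8 − 2 = 6 d electrons.
In the high-spin limit (t₂g⁴ eg²) the orbital term is -0.4Δ_oct = -7944 cm⁻¹, with no excess pairing.
Low-spin: t₂g⁶ eg⁰, orbital CFSE = -2.4Δ_oct = -47664 cm⁻¹; plus 2 excess pairs × P = +44520 cm⁻¹; total -3144 cm⁻¹.
The difference is -3144 − (-7944) = 4800 cm⁻¹, so high-spin lies lower.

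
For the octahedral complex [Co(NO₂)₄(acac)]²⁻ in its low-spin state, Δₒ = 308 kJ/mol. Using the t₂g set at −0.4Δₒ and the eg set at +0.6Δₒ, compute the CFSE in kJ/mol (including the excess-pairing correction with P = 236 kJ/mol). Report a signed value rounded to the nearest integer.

Ligand charges: 4×(-1) from NO₂⁻ and 1×(-1) from acac⁻ sum to -5; with overall charge -2, Co is +3.
Group 9 minus oxidation state +3 gives a d⁶ configuration for Co³⁺.
The d⁶ electrons fill as t₂g⁶ eg⁰.
The orbital stabilization is -2.4Δₒ = -2.4 × 308 = -739 kJ/mol.
High-spin d⁶ would be t₂g⁴ eg² with 1 pair; low-spin has 3, so 2 excess pairs cost +2P = +472 kJ/mol.
Combining: -739 + 472 = -267 kJ/mol.

-267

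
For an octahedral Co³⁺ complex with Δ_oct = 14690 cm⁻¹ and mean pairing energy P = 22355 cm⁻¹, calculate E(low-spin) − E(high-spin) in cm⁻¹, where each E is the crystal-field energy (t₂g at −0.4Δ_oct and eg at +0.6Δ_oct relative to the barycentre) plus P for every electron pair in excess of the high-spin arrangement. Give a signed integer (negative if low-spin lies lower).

15330

Group 9 minus oxidation state +3 gives a d⁶ configuration for Co³⁺.
High-spin: t₂g⁴ eg², CFSE = -0.4Δ_oct = -5876 cm⁻¹.
For low-spin the configuration is t₂g⁶ eg⁰: orbital energy -2.4 × 14690 = -35256 cm⁻¹, and 2 additional pairs relative to high-spin add 44710 cm⁻¹, giving 9454 cm⁻¹.
Thus E(LS) − E(HS) = 15330 cm⁻¹.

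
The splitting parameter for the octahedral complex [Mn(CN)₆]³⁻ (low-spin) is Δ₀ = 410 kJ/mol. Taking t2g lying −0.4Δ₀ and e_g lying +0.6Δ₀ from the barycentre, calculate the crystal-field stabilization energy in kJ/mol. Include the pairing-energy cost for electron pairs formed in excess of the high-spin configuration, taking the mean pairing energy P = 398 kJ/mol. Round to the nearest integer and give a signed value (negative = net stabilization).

Each CN⁻ contributes -1; 6 × (-1) = -6. With overall charge -3, Mn is in the +3 oxidation state.
Mn³⁺: group 7, so d-count = 7 − 3 = 4.
Electron filling gives t2g^4 e_g^0.
CFSE(orbital) = 4×(-0.4Δ₀) + 0×(0.6Δ₀) = -1.6Δ₀; with Δ₀ = 410 kJ/mol that is -656 kJ/mol.
High-spin d⁴ would be t2g^3 e_g^1 with 0 pairs; low-spin has 1, so 1 excess pair costs +1P = +398 kJ/mol.
Net CFSE = -656 + 398 = -258 kJ/mol.

-258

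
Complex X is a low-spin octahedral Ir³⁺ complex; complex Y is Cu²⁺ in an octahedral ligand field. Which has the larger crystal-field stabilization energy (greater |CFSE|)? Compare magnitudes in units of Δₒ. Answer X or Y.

X: Ir sits in group 9; removing 3 electrons leaves Ir³⁺ with 9 − 3 = 6 d electrons; t₂g⁶ eg⁰, CFSE = -2.4Δₒ.
Y: Cu²⁺: group 11, so d-count = 11 − 2 = 9; For octahedral d⁹ the high- and low-spin configurations coincide; t2g^6 e_g^3, CFSE = -0.6Δₒ.
So X has the larger |CFSE|.

X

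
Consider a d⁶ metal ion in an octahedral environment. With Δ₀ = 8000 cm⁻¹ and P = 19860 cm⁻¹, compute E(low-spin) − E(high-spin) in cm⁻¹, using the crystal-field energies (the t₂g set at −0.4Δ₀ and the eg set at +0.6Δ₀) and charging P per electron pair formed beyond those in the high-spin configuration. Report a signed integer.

23720

High-spin: t₂g⁴ eg², CFSE = -0.4Δ₀ = -3200 cm⁻¹.
Low-spin t₂g⁶ eg⁰ gives -2.4Δ₀ = -19200 cm⁻¹, but forming 2 extra pairs costs 2P = 39720 cm⁻¹, so E(LS) = -19200 + 39720 = 20520 cm⁻¹.
Thus E(LS) − E(HS) = 23720 cm⁻¹.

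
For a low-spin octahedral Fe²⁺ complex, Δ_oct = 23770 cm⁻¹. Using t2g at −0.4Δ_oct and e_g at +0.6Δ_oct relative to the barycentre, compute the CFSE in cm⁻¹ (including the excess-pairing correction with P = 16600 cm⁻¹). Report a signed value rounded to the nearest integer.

-23848

Fe sits in group 8; removing 2 electrons leaves Fe²⁺ with 8 − 2 = 6 d electrons.
The d⁶ electrons fill as t2g^6 e_g^0.
The orbital stabilization is -2.4Δ_oct = -2.4 × 23770 = -57048 cm⁻¹.
Pairing penalty: 3 pairs vs 1 in the high-spin reference → 2 extra × P = 33200 cm⁻¹.
Overall CFSE = -57048 + 33200 = -23848 cm⁻¹.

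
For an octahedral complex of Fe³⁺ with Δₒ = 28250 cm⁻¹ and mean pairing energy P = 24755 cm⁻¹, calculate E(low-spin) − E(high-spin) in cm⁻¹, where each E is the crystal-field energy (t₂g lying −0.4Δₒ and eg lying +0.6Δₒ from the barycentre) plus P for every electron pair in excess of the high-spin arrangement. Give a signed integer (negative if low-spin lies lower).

Fe sits in group 8; removing 3 electrons leaves Fe³⁺ with 8 − 3 = 5 d electrons.
High-spin: t₂g³ eg², CFSE = 0.0Δₒ = 0 cm⁻¹.
Low-spin t₂g⁵ eg⁰ gives -2.0Δₒ = -56500 cm⁻¹, but forming 2 extra pairs costs 2P = 49510 cm⁻¹, so E(LS) = -56500 + 49510 = -6990 cm⁻¹.
The difference is -6990 − (0) = -6990 cm⁻¹, so low-spin lies lower.

-6990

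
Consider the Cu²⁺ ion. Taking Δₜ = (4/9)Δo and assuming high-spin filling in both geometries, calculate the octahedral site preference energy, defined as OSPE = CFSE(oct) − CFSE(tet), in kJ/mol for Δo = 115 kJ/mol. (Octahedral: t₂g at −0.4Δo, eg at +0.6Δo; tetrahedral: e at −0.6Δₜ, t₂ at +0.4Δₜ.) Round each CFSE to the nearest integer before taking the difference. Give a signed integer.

-49

Cu is in group 11, so Cu²⁺ is d⁹ (11 − 2 = 9).
Octahedral (high-spin): t₂g⁶ eg³, CFSE = 6(−0.4) + 3(+0.6) = -0.6Δo = -0.6 × 115 = -69 kJ/mol.
Tetrahedral: e⁴ t₂⁵, CFSE = 4(−0.6) + 5(+0.4) = -0.4Δₜ = -0.4 × (4/9) × 115 = -20 kJ/mol.
OSPE = -69 − (-20) = -49 kJ/mol.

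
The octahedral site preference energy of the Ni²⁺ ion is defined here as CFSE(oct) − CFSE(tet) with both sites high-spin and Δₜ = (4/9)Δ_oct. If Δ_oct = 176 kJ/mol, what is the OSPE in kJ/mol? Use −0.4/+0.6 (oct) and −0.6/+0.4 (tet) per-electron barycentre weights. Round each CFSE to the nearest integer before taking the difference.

Ni²⁺: group 10, so d-count = 10 − 2 = 8.
Octahedral (high-spin): t2g^6 e_g^2, CFSE = 6(−0.4) + 2(+0.6) = -1.2Δ_oct = -1.2 × 176 = -211 kJ/mol.
Tetrahedral e^4 t2^4 gives -0.8Δₜ = -0.8 × (4/9) × 176 = -63 kJ/mol.
Subtracting, OSPE = -211 − (-63) = -148 kJ/mol.

-148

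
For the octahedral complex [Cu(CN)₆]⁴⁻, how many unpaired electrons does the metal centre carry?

1

Each CN⁻ contributes -1; 6 × (-1) = -6. With overall charge -4, Cu is in the +2 oxidation state.
Group 11 minus oxidation state +2 gives a d⁹ configuration for Cu²⁺.
Configuration: t₂g⁶ eg³, giving 1 unpaired electron.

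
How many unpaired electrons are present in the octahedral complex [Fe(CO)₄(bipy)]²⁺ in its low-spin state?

0

Ligand charges: 4×(+0) from CO and 1×(+0) from bipy sum to +0; with overall charge +2, Fe is +2.
Fe is in group 8, so Fe²⁺ is d⁶ (8 − 2 = 6).
Configuration: t₂g⁶ eg⁰, giving 0 unpaired electrons.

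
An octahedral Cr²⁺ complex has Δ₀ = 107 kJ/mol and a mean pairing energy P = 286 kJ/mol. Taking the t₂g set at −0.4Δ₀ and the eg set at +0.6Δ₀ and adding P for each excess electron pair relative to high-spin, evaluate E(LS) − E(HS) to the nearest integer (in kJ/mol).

Group 6 minus oxidation state +2 gives a d⁴ configuration for Cr²⁺.
High-spin: t₂g³ eg¹, CFSE = -0.6Δ₀ = -64 kJ/mol.
Low-spin: t₂g⁴ eg⁰, orbital CFSE = -1.6Δ₀ = -171 kJ/mol; plus 1 excess pair × P = +286 kJ/mol; total 115 kJ/mol.
Thus E(LS) − E(HS) = 179 kJ/mol.

179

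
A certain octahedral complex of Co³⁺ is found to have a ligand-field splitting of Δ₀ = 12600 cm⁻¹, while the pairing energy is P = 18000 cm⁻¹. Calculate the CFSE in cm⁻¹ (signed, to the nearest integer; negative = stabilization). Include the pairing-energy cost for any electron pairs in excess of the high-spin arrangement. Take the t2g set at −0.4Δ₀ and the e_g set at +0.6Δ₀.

-5040

Co is in group 9, so Co³⁺ is d⁶ (9 − 3 = 6).
Since Δ₀ = 12600 cm⁻¹ < P = 18000 cm⁻¹, the complex adopts the high-spin configuration.
Filling d⁶ accordingly: t2g^4 e_g^2.
Orbital CFSE = -0.4Δ₀ = -0.4 × 12600 = -5040 cm⁻¹.
High-spin has no excess pairs, so no pairing correction applies.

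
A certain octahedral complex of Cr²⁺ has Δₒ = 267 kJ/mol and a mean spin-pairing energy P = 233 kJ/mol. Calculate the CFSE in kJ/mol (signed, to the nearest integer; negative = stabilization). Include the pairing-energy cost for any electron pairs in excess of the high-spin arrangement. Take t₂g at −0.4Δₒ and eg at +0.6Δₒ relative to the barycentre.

-194

Cr is in group 6, so Cr²⁺ is d⁴ (6 − 2 = 4).
Δₒ > P, so pairing is preferred: the ground state is low-spin.
That gives t₂g⁴ eg⁰.
Orbital CFSE = -1.6Δₒ = -1.6 × 267 = -427 kJ/mol.
Excess pairs vs high-spin: 1 − 0 = 1; pairing cost = +233 kJ/mol.
Net CFSE = -427 + 233 = -194 kJ/mol.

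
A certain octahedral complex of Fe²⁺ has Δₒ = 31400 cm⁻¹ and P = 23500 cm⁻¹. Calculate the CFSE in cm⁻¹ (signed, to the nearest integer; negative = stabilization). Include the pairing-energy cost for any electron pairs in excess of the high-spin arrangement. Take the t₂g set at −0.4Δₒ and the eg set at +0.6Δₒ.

Fe²⁺: group 8, so d-count = 8 − 2 = 6.
Here Δₒ > P (31400 > 23500), so the low-spin state is favoured.
Configuration: t₂g⁶ eg⁰.
Orbital CFSE = -2.4Δₒ = -2.4 × 31400 = -75360 cm⁻¹.
Excess pairs vs high-spin: 3 − 1 = 2; pairing cost = +47000 cm⁻¹.
Net CFSE = -75360 + 47000 = -28360 cm⁻¹.

-28360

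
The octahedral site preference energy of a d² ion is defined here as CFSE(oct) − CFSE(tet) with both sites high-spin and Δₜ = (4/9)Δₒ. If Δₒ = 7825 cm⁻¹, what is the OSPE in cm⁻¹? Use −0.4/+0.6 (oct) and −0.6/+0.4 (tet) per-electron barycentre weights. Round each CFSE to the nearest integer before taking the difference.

Octahedral high-spin t2g^2 e_g^0: CFSE = -0.8 × 7825 = -6260 cm⁻¹.
Tetrahedral: e^2 t2^0, CFSE = 2(−0.6) + 0(+0.4) = -1.2Δₜ = -1.2 × (4/9) × 7825 = -4173 cm⁻¹.
OSPE = -6260 − (-4173) = -2087 cm⁻¹.

-2087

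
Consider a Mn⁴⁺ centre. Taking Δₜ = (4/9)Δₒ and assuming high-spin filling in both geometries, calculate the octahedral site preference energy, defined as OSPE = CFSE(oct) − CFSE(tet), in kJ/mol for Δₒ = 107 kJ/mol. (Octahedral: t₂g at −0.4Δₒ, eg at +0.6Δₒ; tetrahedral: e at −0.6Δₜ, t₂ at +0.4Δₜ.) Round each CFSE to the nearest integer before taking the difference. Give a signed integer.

Mn is in group 7, so Mn⁴⁺ is d³ (7 − 4 = 3).
In an octahedral site d³ (HS) is t₂g³ eg⁰, giving CFSE(oct) = -1.2Δₒ = -128 kJ/mol.
Tetrahedral e² t₂¹ gives -0.8Δₜ = -0.8 × (4/9) × 107 = -38 kJ/mol.
OSPE = -128 − (-38) = -90 kJ/mol.

-90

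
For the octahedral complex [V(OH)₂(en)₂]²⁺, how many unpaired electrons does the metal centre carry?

Ligand charges: 2×(-1) from OH⁻ and 2×(+0) from en sum to -2; with overall charge +2, V is +4.
Group 5 minus oxidation state +4 gives a d¹ configuration for V⁴⁺.
Configuration: t2g^1 e_g^0, giving 1 unpaired electron.

1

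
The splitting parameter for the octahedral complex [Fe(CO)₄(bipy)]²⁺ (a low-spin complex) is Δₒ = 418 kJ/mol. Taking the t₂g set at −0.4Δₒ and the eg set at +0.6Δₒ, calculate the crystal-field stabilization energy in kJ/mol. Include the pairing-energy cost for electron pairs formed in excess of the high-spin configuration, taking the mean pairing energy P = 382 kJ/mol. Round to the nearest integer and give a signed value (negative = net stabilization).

Ligand charges: 4×(+0) from CO and 1×(+0) from bipy sum to +0; with overall charge +2, Fe is +2.
Fe is in group 8, so Fe²⁺ is d⁶ (8 − 2 = 6).
The d⁶ electrons fill as t₂g⁶ eg⁰.
CFSE(orbital) = 6×(-0.4Δₒ) + 0×(0.6Δₒ) = -2.4Δₒ; with Δₒ = 418 kJ/mol that is -1003 kJ/mol.
Relative to high-spin t₂g⁴ eg² (1 paired), the low-spin configuration has 2 additional pairs, contributing +2 × 382 = +764 kJ/mol.
Net CFSE = -1003 + 764 = -239 kJ/mol.

-239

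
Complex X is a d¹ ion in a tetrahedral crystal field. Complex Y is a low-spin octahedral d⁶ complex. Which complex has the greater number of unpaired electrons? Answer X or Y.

X

X: With tetrahedral geometry the complex is necessarily high-spin; e^1 t2^0 → 1 unpaired.
Y: t2g^6 e_g^0 → 0 unpaired.
So X has more unpaired electrons.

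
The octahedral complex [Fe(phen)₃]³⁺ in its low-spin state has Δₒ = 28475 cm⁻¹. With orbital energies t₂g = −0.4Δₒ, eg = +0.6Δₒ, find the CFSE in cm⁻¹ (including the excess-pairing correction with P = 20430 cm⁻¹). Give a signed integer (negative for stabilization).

-16090

phen is neutral, so the +3 overall charge sits on Fe: oxidation state +3.
Group 8 minus oxidation state +3 gives a d⁵ configuration for Fe³⁺.
Configuration: t₂g⁵ eg⁰.
CFSE(orbital) = 5×(-0.4Δₒ) + 0×(0.6Δₒ) = -2.0Δₒ; with Δₒ = 28475 cm⁻¹ that is -56950 cm⁻¹.
Relative to high-spin t₂g³ eg² (0 paired), the low-spin configuration has 2 additional pairs, contributing +2 × 20430 = +40860 cm⁻¹.
Overall CFSE = -56950 + 40860 = -16090 cm⁻¹.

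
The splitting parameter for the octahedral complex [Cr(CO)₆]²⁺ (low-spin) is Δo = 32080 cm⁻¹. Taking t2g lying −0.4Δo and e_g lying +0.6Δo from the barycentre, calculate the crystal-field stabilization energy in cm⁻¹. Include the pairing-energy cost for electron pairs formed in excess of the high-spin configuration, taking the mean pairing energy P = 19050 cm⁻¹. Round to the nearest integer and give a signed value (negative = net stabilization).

-32278

CO is neutral, so the +2 overall charge sits on Cr: oxidation state +2.
Group 6 minus oxidation state +2 gives a d⁴ configuration for Cr²⁺.
Electron filling gives t2g^4 e_g^0.
Orbital CFSE = 4(-0.4) + 0(0.6) = -1.6Δo = -1.6 × 32080 = -51328 cm⁻¹.
Pairing penalty: 1 pair vs 0 in the high-spin reference → 1 extra × P = 19050 cm⁻¹.
Combining: -51328 + 19050 = -32278 cm⁻¹.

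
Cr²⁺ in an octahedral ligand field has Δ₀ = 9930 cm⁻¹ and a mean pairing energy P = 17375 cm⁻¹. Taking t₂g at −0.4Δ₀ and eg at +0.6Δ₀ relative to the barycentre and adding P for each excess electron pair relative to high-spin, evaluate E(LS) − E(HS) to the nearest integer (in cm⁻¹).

7445

Cr is in group 6, so Cr²⁺ is d⁴ (6 − 2 = 4).
High-spin: t₂g³ eg¹, CFSE = -0.6Δ₀ = -5958 cm⁻¹.
Low-spin: t₂g⁴ eg⁰, orbital CFSE = -1.6Δ₀ = -15888 cm⁻¹; plus 1 excess pair × P = +17375 cm⁻¹; total 1487 cm⁻¹.
E(LS) − E(HS) = 1487 − (-5958) = 7445 cm⁻¹.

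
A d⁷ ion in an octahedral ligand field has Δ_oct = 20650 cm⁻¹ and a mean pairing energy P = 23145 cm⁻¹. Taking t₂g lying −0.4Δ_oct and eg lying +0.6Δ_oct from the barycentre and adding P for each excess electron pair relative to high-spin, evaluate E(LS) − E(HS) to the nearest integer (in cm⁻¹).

2495

In the high-spin limit (t₂g⁵ eg²) the orbital term is -0.8Δ_oct = -16520 cm⁻¹, with no excess pairing.
Low-spin t₂g⁶ eg¹ gives -1.8Δ_oct = -37170 cm⁻¹, but forming 1 extra pair costs 1P = 23145 cm⁻¹, so E(LS) = -37170 + 23145 = -14025 cm⁻¹.
The difference is -14025 − (-16520) = 2495 cm⁻¹, so high-spin lies lower.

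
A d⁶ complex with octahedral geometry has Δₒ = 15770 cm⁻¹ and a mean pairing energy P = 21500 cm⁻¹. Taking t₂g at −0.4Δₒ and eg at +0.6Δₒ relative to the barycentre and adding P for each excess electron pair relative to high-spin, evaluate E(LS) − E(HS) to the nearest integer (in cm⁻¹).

11460

In the high-spin limit (t₂g⁴ eg²) the orbital term is -0.4Δₒ = -6308 cm⁻¹, with no excess pairing.
Low-spin: t₂g⁶ eg⁰, orbital CFSE = -2.4Δₒ = -37848 cm⁻¹; plus 2 excess pairs × P = +43000 cm⁻¹; total 5152 cm⁻¹.
Thus E(LS) − E(HS) = 11460 cm⁻¹.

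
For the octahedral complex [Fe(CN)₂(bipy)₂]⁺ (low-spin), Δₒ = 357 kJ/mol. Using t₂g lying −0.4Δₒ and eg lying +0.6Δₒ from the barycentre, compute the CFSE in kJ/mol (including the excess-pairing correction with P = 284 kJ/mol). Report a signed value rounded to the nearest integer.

Ligand charges: 2×(-1) from CN⁻ and 2×(+0) from bipy sum to -2; with overall charge +1, Fe is +3.
Fe sits in group 8; removing 3 electrons leaves Fe³⁺ with 8 − 3 = 5 d electrons.
Configuration: t₂g⁵ eg⁰.
CFSE(orbital) = 5×(-0.4Δₒ) + 0×(0.6Δₒ) = -2.0Δₒ; with Δₒ = 357 kJ/mol that is -714 kJ/mol.
Relative to high-spin t₂g³ eg² (0 paired), the low-spin configuration has 2 additional pairs, contributing +2 × 284 = +568 kJ/mol.
Overall CFSE = -714 + 568 = -146 kJ/mol.

-146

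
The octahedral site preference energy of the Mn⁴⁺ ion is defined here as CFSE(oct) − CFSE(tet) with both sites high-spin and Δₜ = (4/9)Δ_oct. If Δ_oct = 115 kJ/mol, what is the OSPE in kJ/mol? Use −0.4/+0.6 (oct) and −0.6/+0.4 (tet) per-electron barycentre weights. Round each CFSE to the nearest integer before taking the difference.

-97

Group 7 minus oxidation state +4 gives a d³ configuration for Mn⁴⁺.
In an octahedral site d³ (HS) is t₂g³ eg⁰, giving CFSE(oct) = -1.2Δ_oct = -138 kJ/mol.
In a tetrahedral site the filling is e² t₂¹: CFSE(tet) = -0.8Δₜ = -0.8 × (4/9)(115) = -41 kJ/mol.
OSPE = -138 − (-41) = -97 kJ/mol.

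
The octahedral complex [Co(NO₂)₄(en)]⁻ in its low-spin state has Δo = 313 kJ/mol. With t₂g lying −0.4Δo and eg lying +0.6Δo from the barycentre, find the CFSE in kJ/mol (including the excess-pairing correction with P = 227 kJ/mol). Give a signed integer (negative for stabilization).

-297

Ligand charges: 4×(-1) from NO₂⁻ and 1×(+0) from en sum to -4; with overall charge -1, Co is +3.
Group 9 minus oxidation state +3 gives a d⁶ configuration for Co³⁺.
Configuration: t₂g⁶ eg⁰.
Orbital CFSE = 6(-0.4) + 0(0.6) = -2.4Δo = -2.4 × 313 = -751 kJ/mol.
Relative to high-spin t₂g⁴ eg² (1 paired), the low-spin configuration has 2 additional pairs, contributing +2 × 227 = +454 kJ/mol.
Overall CFSE = -751 + 454 = -297 kJ/mol.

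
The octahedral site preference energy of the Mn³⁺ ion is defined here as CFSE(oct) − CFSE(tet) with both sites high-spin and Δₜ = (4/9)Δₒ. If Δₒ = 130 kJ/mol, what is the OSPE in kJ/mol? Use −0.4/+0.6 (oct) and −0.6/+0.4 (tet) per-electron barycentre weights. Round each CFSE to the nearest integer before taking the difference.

-55

Mn³⁺: group 7, so d-count = 7 − 3 = 4.
Octahedral (high-spin): t₂g³ eg¹, CFSE = 3(−0.4) + 1(+0.6) = -0.6Δₒ = -0.6 × 130 = -78 kJ/mol.
In a tetrahedral site the filling is e² t₂²: CFSE(tet) = -0.4Δₜ = -0.4 × (4/9)(130) = -23 kJ/mol.
Subtracting, OSPE = -78 − (-23) = -55 kJ/mol.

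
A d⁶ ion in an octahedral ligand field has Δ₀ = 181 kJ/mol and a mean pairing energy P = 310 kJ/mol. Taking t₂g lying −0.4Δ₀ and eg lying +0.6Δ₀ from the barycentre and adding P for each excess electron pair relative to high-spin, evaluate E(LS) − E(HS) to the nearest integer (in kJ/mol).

In the high-spin limit (t₂g⁴ eg²) the orbital term is -0.4Δ₀ = -72 kJ/mol, with no excess pairing.
Low-spin t₂g⁶ eg⁰ gives -2.4Δ₀ = -434 kJ/mol, but forming 2 extra pairs costs 2P = 620 kJ/mol, so E(LS) = -434 + 620 = 186 kJ/mol.
Thus E(LS) − E(HS) = 258 kJ/mol.

258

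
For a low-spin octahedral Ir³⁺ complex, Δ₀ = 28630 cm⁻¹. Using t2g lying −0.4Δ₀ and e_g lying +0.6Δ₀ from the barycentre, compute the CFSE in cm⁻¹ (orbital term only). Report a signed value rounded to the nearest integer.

Ir³⁺: group 9, so d-count = 9 − 3 = 6.
Electron filling gives t2g^6 e_g^0.
CFSE(orbital) = 6×(-0.4Δ₀) + 0×(0.6Δ₀) = -2.4Δ₀; with Δ₀ = 28630 cm⁻¹ that is -68712 cm⁻¹.

-68712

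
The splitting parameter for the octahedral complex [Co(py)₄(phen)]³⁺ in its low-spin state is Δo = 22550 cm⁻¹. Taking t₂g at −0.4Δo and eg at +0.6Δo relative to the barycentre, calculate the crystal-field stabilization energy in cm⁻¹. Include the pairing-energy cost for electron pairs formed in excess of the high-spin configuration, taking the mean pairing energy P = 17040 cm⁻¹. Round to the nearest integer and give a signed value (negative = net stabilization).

-20040

Ligand charges: 4×(+0) from py and 1×(+0) from phen sum to +0; with overall charge +3, Co is +3.
Co sits in group 9; removing 3 electrons leaves Co³⁺ with 9 − 3 = 6 d electrons.
Configuration: t₂g⁶ eg⁰.
The orbital stabilization is -2.4Δo = -2.4 × 22550 = -54120 cm⁻¹.
Relative to high-spin t₂g⁴ eg² (1 paired), the low-spin configuration has 2 additional pairs, contributing +2 × 17040 = +34080 cm⁻¹.
Combining: -54120 + 34080 = -20040 cm⁻¹.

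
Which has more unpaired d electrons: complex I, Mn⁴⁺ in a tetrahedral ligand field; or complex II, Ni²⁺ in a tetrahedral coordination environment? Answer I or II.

I

I: Mn is in group 7, so Mn⁴⁺ is d³ (7 − 4 = 3); Tetrahedral splitting is small, so the complex is high-spin; e² t₂¹ → 3 unpaired.
II: Ni sits in group 10; removing 2 electrons leaves Ni²⁺ with 10 − 2 = 8 d electrons; Tetrahedral splitting is small, so the complex is high-spin; e^4 t2^4 → 2 unpaired.
So I has more unpaired electrons.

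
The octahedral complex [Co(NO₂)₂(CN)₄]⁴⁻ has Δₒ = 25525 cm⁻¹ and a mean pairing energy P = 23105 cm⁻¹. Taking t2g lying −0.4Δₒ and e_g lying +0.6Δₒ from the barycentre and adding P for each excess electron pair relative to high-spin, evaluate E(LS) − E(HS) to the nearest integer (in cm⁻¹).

Ligand charges: 2×(-1) from NO₂⁻ and 4×(-1) from CN⁻ sum to -6; with overall charge -4, Co is +2.
Co²⁺: group 9, so d-count = 9 − 2 = 7.
High-spin: t2g^5 e_g^2, CFSE = -0.8Δₒ = -20420 cm⁻¹.
For low-spin the configuration is t2g^6 e_g^1: orbital energy -1.8 × 25525 = -45945 cm⁻¹, and 1 additional pair relative to high-spin adds 23105 cm⁻¹, giving -22840 cm⁻¹.
The difference is -22840 − (-20420) = -2420 cm⁻¹, so low-spin lies lower.

-2420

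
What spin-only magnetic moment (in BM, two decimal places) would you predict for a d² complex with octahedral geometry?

2.83 BM

For octahedral d² the high- and low-spin configurations coincide.
Configuration: t₂g² eg⁰ → 2 unpaired electrons.
μ(spin-only) = √[2(2+2)] = √8 ≈ 2.83 BM.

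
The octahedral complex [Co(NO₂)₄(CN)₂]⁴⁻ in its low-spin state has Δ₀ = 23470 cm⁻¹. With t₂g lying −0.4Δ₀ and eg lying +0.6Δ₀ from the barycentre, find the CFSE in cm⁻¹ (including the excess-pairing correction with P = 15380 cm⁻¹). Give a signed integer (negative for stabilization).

-26866

Ligand charges: 4×(-1) from NO₂⁻ and 2×(-1) from CN⁻ sum to -6; with overall charge -4, Co is +2.
Co²⁺: group 9, so d-count = 9 − 2 = 7.
Electron filling gives t₂g⁶ eg¹.
Orbital CFSE = 6(-0.4) + 1(0.6) = -1.8Δ₀ = -1.8 × 23470 = -42246 cm⁻¹.
Relative to high-spin t₂g⁵ eg² (2 paired), the low-spin configuration has 1 additional pair, contributing +1 × 15380 = +15380 cm⁻¹.
Overall CFSE = -42246 + 15380 = -26866 cm⁻¹.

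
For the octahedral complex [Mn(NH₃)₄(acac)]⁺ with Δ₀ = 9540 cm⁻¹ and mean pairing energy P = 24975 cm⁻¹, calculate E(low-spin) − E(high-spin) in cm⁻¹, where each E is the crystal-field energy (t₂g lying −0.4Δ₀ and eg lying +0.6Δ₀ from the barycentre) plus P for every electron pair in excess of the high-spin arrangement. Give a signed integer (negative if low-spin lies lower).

30870

Ligand charges: 4×(+0) from NH₃ and 1×(-1) from acac⁻ sum to -1; with overall charge +1, Mn is +2.
Group 7 minus oxidation state +2 gives a d⁵ configuration for Mn²⁺.
High-spin d⁵ fills as t₂g³ eg² with CFSE 3(−0.4) + 2(+0.6) = 0.0Δ₀ = 0 cm⁻¹.
Low-spin t₂g⁵ eg⁰ gives -2.0Δ₀ = -19080 cm⁻¹, but forming 2 extra pairs costs 2P = 49950 cm⁻¹, so E(LS) = -19080 + 49950 = 30870 cm⁻¹.
Thus E(LS) − E(HS) = 30870 cm⁻¹.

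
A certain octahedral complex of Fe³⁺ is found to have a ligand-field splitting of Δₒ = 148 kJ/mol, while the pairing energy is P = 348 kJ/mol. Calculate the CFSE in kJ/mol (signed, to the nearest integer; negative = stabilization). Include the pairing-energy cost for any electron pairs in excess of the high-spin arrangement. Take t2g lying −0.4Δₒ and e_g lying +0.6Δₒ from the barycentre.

0

Group 8 minus oxidation state +3 gives a d⁵ configuration for Fe³⁺.
Δₒ < P, so pairing is avoided: the ground state is high-spin.
Filling d⁵ accordingly: t2g^3 e_g^2.
Orbital CFSE = 0.0Δₒ = 0.0 × 148 = 0 kJ/mol.
High-spin has no excess pairs, so no pairing correction applies.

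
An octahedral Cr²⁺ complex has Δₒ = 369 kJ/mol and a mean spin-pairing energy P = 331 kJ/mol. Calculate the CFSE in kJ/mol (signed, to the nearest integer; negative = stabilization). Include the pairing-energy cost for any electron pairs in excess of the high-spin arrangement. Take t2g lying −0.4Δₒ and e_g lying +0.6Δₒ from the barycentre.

-259

Group 6 minus oxidation state +2 gives a d⁴ configuration for Cr²⁺.
Δₒ > P, so pairing is preferred: the ground state is low-spin.
Filling d⁴ accordingly: t2g^4 e_g^0.
Orbital CFSE = -1.6Δₒ = -1.6 × 369 = -590 kJ/mol.
Excess pairs vs high-spin: 1 − 0 = 1; pairing cost = +331 kJ/mol.
Net CFSE = -590 + 331 = -259 kJ/mol.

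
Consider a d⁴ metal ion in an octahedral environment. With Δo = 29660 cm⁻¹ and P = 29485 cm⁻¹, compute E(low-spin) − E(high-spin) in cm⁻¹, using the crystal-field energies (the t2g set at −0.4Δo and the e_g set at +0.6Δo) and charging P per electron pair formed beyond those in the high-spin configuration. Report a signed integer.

In the high-spin limit (t2g^3 e_g^1) the orbital term is -0.6Δo = -17796 cm⁻¹, with no excess pairing.
Low-spin: t2g^4 e_g^0, orbital CFSE = -1.6Δo = -47456 cm⁻¹; plus 1 excess pair × P = +29485 cm⁻¹; total -17971 cm⁻¹.
E(LS) − E(HS) = -17971 − (-17796) = -175 cm⁻¹.

-175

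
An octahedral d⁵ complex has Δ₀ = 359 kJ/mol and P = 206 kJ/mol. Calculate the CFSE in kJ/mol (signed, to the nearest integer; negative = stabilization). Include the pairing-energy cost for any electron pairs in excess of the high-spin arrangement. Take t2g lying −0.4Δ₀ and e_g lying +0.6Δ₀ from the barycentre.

-306

Here Δ₀ > P (359 > 206), so the low-spin state is favoured.
That gives t2g^5 e_g^0.
Orbital CFSE = -2.0Δ₀ = -2.0 × 359 = -718 kJ/mol.
Excess pairs vs high-spin: 2 − 0 = 2; pairing cost = +412 kJ/mol.
Net CFSE = -718 + 412 = -306 kJ/mol.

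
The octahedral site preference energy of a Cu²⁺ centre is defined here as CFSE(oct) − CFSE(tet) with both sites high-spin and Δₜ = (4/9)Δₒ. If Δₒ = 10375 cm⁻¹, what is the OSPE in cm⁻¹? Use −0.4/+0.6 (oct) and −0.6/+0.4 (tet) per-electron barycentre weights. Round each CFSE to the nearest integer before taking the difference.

Cu is in group 11, so Cu²⁺ is d⁹ (11 − 2 = 9).
Octahedral (high-spin): t2g^6 e_g^3, CFSE = 6(−0.4) + 3(+0.6) = -0.6Δₒ = -0.6 × 10375 = -6225 cm⁻¹.
Tetrahedral: e^4 t2^5, CFSE = 4(−0.6) + 5(+0.4) = -0.4Δₜ = -0.4 × (4/9) × 10375 = -1844 cm⁻¹.
OSPE = -6225 − (-1844) = -4381 cm⁻¹.

-4381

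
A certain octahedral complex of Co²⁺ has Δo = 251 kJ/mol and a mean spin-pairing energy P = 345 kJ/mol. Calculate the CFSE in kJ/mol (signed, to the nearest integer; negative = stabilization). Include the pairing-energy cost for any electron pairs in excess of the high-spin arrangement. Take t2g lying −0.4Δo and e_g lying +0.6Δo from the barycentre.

Group 9 minus oxidation state +2 gives a d⁷ configuration for Co²⁺.
Δo < P, so pairing is avoided: the ground state is high-spin.
That gives t2g^5 e_g^2.
Orbital CFSE = -0.8Δo = -0.8 × 251 = -201 kJ/mol.
High-spin has no excess pairs, so no pairing correction applies.

-201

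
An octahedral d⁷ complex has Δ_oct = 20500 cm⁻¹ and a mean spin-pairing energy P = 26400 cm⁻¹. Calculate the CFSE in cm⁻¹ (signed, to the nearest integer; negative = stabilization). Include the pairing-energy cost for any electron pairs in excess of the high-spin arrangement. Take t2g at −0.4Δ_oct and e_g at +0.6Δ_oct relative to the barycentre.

Here Δ_oct < P (20500 < 26400), so the high-spin state is favoured.
Configuration: t2g^5 e_g^2.
Orbital CFSE = -0.8Δ_oct = -0.8 × 20500 = -16400 cm⁻¹.
High-spin has no excess pairs, so no pairing correction applies.

-16400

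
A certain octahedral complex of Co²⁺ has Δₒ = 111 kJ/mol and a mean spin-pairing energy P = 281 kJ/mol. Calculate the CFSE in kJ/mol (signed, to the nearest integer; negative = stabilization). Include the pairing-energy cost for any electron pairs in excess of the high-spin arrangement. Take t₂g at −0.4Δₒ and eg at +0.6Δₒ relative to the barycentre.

-89

Co²⁺: group 9, so d-count = 9 − 2 = 7.
With Δₒ < P the complex is high-spin.
That gives t₂g⁵ eg².
Orbital CFSE = -0.8Δₒ = -0.8 × 111 = -89 kJ/mol.
High-spin has no excess pairs, so no pairing correction applies.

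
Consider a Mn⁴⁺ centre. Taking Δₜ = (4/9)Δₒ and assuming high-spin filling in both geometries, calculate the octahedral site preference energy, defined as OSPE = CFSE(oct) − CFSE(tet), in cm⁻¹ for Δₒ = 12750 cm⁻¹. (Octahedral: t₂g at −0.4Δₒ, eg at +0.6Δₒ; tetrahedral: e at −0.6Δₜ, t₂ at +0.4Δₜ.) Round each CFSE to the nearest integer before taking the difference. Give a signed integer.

Group 7 minus oxidation state +4 gives a d³ configuration for Mn⁴⁺.
Octahedral (high-spin): t₂g³ eg⁰, CFSE = 3(−0.4) + 0(+0.6) = -1.2Δₒ = -1.2 × 12750 = -15300 cm⁻¹.
In a tetrahedral site the filling is e² t₂¹: CFSE(tet) = -0.8Δₜ = -0.8 × (4/9)(12750) = -4533 cm⁻¹.
Subtracting, OSPE = -15300 − (-4533) = -10767 cm⁻¹.

-10767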